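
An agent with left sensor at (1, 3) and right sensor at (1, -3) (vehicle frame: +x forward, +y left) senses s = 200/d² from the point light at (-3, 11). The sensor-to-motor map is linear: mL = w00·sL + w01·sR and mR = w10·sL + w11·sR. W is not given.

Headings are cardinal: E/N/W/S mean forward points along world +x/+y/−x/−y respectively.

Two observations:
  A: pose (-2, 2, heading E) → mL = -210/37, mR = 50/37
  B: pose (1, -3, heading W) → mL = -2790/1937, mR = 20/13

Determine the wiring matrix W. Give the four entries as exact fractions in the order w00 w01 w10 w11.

-1 -1/2 0 1

obs A: pose=(-2,2,E) → sL=5, sR=50/37, mL=-210/37, mR=50/37
obs B: pose=(1,-3,W) → sL=100/149, sR=20/13, mL=-2790/1937, mR=20/13
sensor matrix S = [[5, 50/37], [100/149, 20/13]]; det S = 486300/71669
solve [mL_A; mL_B] = S·[w00; w01] and [mR_A; mR_B] = S·[w10; w11]:
  w00 = -1, w01 = -1/2, w10 = 0, w11 = 1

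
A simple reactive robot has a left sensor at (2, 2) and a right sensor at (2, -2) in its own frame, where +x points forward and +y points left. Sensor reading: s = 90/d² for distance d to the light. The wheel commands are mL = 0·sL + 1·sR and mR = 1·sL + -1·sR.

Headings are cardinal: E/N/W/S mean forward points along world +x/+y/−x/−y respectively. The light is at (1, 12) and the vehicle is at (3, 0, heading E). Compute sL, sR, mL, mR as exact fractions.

left sensor world pos  = (5, 2); dL² = 116
right sensor world pos = (5, -2); dR² = 212
sL = 90/116 = 45/58
sR = 90/212 = 45/106
mL = 0·sL + 1·sR = 45/106
mR = 1·sL + -1·sR = 540/1537

45/58 45/106 45/106 540/1537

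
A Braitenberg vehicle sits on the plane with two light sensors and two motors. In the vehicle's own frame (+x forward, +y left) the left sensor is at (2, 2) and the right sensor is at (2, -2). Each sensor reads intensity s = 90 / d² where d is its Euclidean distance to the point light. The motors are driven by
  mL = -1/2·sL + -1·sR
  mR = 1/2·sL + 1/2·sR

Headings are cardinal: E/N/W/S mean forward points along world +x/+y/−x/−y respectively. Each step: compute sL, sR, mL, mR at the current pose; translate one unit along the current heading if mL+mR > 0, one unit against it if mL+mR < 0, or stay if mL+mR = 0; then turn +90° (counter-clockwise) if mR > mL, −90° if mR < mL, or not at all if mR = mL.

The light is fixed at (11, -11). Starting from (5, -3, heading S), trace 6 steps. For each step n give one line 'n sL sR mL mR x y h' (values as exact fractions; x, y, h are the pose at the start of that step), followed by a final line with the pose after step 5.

0 45/26 9/10 -459/260 171/130 5 -3 S
1 90/137 18/13 -3051/1781 1818/1781 5 -2 E
2 45/101 45/73 -12375/14746 3915/7373 4 -2 N
3 10/13 90/181 -2075/2353 1490/2353 4 -3 W
4 45/26 9/10 -459/260 171/130 5 -3 S
5 90/137 18/13 -3051/1781 1818/1781 5 -2 E
final 4 -2 N

n=0: pose=(5,-3,S); sL=45/26, sR=9/10; mL=-459/260, mR=171/130; mL+mR=-9/20 → advance -1; mR−mL=801/260 → turn +1·90°
n=1: pose=(5,-2,E); sL=90/137, sR=18/13; mL=-3051/1781, mR=1818/1781; mL+mR=-9/13 → advance -1; mR−mL=4869/1781 → turn +1·90°
n=2: pose=(4,-2,N); sL=45/101, sR=45/73; mL=-12375/14746, mR=3915/7373; mL+mR=-45/146 → advance -1; mR−mL=20205/14746 → turn +1·90°
n=3: pose=(4,-3,W); sL=10/13, sR=90/181; mL=-2075/2353, mR=1490/2353; mL+mR=-45/181 → advance -1; mR−mL=3565/2353 → turn +1·90°
n=4: pose=(5,-3,S); sL=45/26, sR=9/10; mL=-459/260, mR=171/130; mL+mR=-9/20 → advance -1; mR−mL=801/260 → turn +1·90°
n=5: pose=(5,-2,E); sL=90/137, sR=18/13; mL=-3051/1781, mR=1818/1781; mL+mR=-9/13 → advance -1; mR−mL=4869/1781 → turn +1·90°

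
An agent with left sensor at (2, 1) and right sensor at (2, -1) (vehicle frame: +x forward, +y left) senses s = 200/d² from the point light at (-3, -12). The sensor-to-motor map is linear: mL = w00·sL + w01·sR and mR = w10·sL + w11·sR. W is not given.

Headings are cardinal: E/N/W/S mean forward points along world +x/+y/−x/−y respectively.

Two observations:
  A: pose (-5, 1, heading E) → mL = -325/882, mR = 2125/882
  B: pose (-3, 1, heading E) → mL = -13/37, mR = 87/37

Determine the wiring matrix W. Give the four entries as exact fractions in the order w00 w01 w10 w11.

1 -1 1 1

obs A: pose=(-5,1,E) → sL=50/49, sR=25/18, mL=-325/882, mR=2125/882
obs B: pose=(-3,1,E) → sL=1, sR=50/37, mL=-13/37, mR=87/37
sensor matrix S = [[50/49, 25/18], [1, 50/37]]; det S = -325/32634
solve [mL_A; mL_B] = S·[w00; w01] and [mR_A; mR_B] = S·[w10; w11]:
  w00 = 1, w01 = -1, w10 = 1, w11 = 1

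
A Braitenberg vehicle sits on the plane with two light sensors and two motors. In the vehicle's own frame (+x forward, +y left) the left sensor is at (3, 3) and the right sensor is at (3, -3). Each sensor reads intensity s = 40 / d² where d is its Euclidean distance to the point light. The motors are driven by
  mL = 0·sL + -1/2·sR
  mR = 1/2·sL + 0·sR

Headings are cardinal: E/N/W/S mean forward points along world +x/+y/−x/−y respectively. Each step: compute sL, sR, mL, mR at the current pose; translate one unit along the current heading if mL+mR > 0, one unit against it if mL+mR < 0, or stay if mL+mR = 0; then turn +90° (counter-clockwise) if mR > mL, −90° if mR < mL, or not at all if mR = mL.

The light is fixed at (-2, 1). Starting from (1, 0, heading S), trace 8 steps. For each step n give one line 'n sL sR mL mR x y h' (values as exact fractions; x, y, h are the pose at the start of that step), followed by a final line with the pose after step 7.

n=0: pose=(1,0,S); sL=10/13, sR=5/2; mL=-5/4, mR=5/13; mL+mR=-45/52 → advance -1; mR−mL=85/52 → turn +1·90°
n=1: pose=(1,1,E); sL=8/9, sR=8/9; mL=-4/9, mR=4/9; mL+mR=0 → advance +0; mR−mL=8/9 → turn +1·90°
n=2: pose=(1,1,N); sL=40/9, sR=8/9; mL=-4/9, mR=20/9; mL+mR=16/9 → advance +1; mR−mL=8/3 → turn +1·90°
n=3: pose=(1,2,W); sL=10, sR=5/2; mL=-5/4, mR=5; mL+mR=15/4 → advance +1; mR−mL=25/4 → turn +1·90°
n=4: pose=(0,2,S); sL=40/29, sR=8; mL=-4, mR=20/29; mL+mR=-96/29 → advance -1; mR−mL=136/29 → turn +1·90°
n=5: pose=(0,3,E); sL=4/5, sR=20/13; mL=-10/13, mR=2/5; mL+mR=-24/65 → advance -1; mR−mL=76/65 → turn +1·90°
n=6: pose=(-1,3,N); sL=40/29, sR=40/41; mL=-20/41, mR=20/29; mL+mR=240/1189 → advance +1; mR−mL=1400/1189 → turn +1·90°
n=7: pose=(-1,4,W); sL=10, sR=1; mL=-1/2, mR=5; mL+mR=9/2 → advance +1; mR−mL=11/2 → turn +1·90°

0 10/13 5/2 -5/4 5/13 1 0 S
1 8/9 8/9 -4/9 4/9 1 1 E
2 40/9 8/9 -4/9 20/9 1 1 N
3 10 5/2 -5/4 5 1 2 W
4 40/29 8 -4 20/29 0 2 S
5 4/5 20/13 -10/13 2/5 0 3 E
6 40/29 40/41 -20/41 20/29 -1 3 N
7 10 1 -1/2 5 -1 4 W
final -2 4 S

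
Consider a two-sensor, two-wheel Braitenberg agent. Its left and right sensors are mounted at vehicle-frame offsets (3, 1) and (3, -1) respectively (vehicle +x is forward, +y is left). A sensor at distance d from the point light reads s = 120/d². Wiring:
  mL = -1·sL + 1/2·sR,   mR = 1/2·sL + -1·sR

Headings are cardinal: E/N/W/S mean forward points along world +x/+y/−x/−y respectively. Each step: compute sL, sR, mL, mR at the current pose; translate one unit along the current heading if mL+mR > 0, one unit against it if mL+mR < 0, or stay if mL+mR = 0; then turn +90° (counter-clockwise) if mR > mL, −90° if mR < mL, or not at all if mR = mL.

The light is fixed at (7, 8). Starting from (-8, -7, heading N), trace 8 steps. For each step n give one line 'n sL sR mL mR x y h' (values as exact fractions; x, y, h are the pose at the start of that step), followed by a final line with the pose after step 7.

n=0: pose=(-8,-7,N); sL=3/10, sR=6/17; mL=-21/170, mR=-69/340; mL+mR=-111/340 → advance -1; mR−mL=-27/340 → turn -1·90°
n=1: pose=(-8,-8,E); sL=40/123, sR=120/433; mL=-9940/53259, mR=-6100/53259; mL+mR=-16040/53259 → advance -1; mR−mL=1280/17753 → turn +1·90°
n=2: pose=(-9,-8,N); sL=60/229, sR=60/197; mL=-4950/45113, mR=-7830/45113; mL+mR=-12780/45113 → advance -1; mR−mL=-2880/45113 → turn -1·90°
n=3: pose=(-9,-9,E); sL=24/85, sR=120/493; mL=-396/2465, mR=-252/2465; mL+mR=-648/2465 → advance -1; mR−mL=144/2465 → turn +1·90°
n=4: pose=(-10,-9,N); sL=3/13, sR=30/113; mL=-144/1469, mR=-441/2938; mL+mR=-729/2938 → advance -1; mR−mL=-153/2938 → turn -1·90°
n=5: pose=(-10,-10,E); sL=24/97, sR=120/557; mL=-7548/54029, mR=-4956/54029; mL+mR=-12504/54029 → advance -1; mR−mL=2592/54029 → turn +1·90°
n=6: pose=(-11,-10,N); sL=60/293, sR=60/257; mL=-6630/75301, mR=-9870/75301; mL+mR=-16500/75301 → advance -1; mR−mL=-3240/75301 → turn -1·90°
n=7: pose=(-11,-11,E); sL=40/183, sR=24/125; mL=-2804/22875, mR=-1892/22875; mL+mR=-4696/22875 → advance -1; mR−mL=304/7625 → turn +1·90°

0 3/10 6/17 -21/170 -69/340 -8 -7 N
1 40/123 120/433 -9940/53259 -6100/53259 -8 -8 E
2 60/229 60/197 -4950/45113 -7830/45113 -9 -8 N
3 24/85 120/493 -396/2465 -252/2465 -9 -9 E
4 3/13 30/113 -144/1469 -441/2938 -10 -9 N
5 24/97 120/557 -7548/54029 -4956/54029 -10 -10 E
6 60/293 60/257 -6630/75301 -9870/75301 -11 -10 N
7 40/183 24/125 -2804/22875 -1892/22875 -11 -11 E
final -12 -11 N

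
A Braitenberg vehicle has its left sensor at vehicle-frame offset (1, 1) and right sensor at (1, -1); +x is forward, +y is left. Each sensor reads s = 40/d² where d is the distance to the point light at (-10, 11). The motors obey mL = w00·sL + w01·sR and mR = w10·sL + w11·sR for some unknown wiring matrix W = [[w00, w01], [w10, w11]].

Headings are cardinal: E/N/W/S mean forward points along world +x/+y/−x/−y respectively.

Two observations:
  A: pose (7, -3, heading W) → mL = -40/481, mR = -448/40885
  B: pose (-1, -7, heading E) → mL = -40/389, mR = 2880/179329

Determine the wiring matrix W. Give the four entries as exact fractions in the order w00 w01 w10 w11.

obs A: pose=(7,-3,W) → sL=40/481, sR=8/85, mL=-40/481, mR=-448/40885
obs B: pose=(-1,-7,E) → sL=40/389, sR=40/461, mL=-40/389, mR=2880/179329
sensor matrix S = [[40/481, 8/85], [40/389, 40/461]]; det S = -3610624/1466373233
solve [mL_A; mL_B] = S·[w00; w01] and [mR_A; mR_B] = S·[w10; w11]:
  w00 = -1, w01 = 0, w10 = 1, w11 = -1

-1 0 1 -1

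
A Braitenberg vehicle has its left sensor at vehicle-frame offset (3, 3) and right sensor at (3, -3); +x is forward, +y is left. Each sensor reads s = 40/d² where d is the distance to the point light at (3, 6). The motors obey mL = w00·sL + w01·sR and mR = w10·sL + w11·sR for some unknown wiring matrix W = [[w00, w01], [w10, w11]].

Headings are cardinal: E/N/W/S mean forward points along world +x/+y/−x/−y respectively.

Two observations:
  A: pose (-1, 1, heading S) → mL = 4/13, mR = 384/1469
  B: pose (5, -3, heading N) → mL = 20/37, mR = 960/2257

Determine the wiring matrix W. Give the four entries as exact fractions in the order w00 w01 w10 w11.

1/2 0 1 -1

obs A: pose=(-1,1,S) → sL=8/13, sR=40/113, mL=4/13, mR=384/1469
obs B: pose=(5,-3,N) → sL=40/37, sR=40/61, mL=20/37, mR=960/2257
sensor matrix S = [[8/13, 40/113], [40/37, 40/61]]; det S = 69120/3315533
solve [mL_A; mL_B] = S·[w00; w01] and [mR_A; mR_B] = S·[w10; w11]:
  w00 = 1/2, w01 = 0, w10 = 1, w11 = -1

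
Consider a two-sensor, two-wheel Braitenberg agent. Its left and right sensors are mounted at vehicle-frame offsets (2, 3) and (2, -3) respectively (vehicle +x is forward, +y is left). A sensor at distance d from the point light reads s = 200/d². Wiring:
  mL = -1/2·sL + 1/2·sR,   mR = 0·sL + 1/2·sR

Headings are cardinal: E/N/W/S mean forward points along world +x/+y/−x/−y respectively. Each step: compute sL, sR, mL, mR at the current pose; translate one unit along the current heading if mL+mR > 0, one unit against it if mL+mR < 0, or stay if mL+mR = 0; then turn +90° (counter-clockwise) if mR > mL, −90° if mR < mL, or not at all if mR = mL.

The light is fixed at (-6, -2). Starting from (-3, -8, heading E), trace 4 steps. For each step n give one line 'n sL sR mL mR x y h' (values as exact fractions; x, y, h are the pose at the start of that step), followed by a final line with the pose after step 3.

n=0: pose=(-3,-8,E); sL=100/17, sR=100/53; mL=-1800/901, mR=50/53; mL+mR=-950/901 → advance -1; mR−mL=50/17 → turn +1·90°
n=1: pose=(-4,-8,N); sL=200/17, sR=200/41; mL=-2400/697, mR=100/41; mL+mR=-700/697 → advance -1; mR−mL=100/17 → turn +1·90°
n=2: pose=(-4,-9,W); sL=2, sR=25/2; mL=21/4, mR=25/4; mL+mR=23/2 → advance +1; mR−mL=1 → turn +1·90°
n=3: pose=(-5,-9,S); sL=200/97, sR=40/17; mL=240/1649, mR=20/17; mL+mR=2180/1649 → advance +1; mR−mL=100/97 → turn +1·90°

0 100/17 100/53 -1800/901 50/53 -3 -8 E
1 200/17 200/41 -2400/697 100/41 -4 -8 N
2 2 25/2 21/4 25/4 -4 -9 W
3 200/97 40/17 240/1649 20/17 -5 -9 S
final -5 -10 E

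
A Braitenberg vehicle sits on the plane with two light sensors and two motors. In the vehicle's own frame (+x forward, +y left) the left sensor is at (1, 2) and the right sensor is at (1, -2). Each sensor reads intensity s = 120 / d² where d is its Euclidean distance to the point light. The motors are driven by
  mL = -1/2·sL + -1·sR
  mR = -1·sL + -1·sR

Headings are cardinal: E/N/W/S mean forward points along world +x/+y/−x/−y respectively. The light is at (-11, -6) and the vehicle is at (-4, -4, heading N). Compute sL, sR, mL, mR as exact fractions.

left sensor world pos  = (-6, -3); dL² = 34
right sensor world pos = (-2, -3); dR² = 90
sL = 120/34 = 60/17
sR = 120/90 = 4/3
mL = -1/2·sL + -1·sR = -158/51
mR = -1·sL + -1·sR = -248/51

60/17 4/3 -158/51 -248/51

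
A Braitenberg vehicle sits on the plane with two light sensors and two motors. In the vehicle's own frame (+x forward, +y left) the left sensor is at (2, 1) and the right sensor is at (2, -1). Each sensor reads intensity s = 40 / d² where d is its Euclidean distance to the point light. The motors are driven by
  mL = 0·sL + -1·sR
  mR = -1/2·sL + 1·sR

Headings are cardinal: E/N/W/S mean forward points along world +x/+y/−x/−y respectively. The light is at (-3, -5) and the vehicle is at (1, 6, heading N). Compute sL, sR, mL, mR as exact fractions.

20/89 20/97 -20/97 810/8633

left sensor world pos  = (0, 8); dL² = 178
right sensor world pos = (2, 8); dR² = 194
sL = 40/178 = 20/89
sR = 40/194 = 20/97
mL = 0·sL + -1·sR = -20/97
mR = -1/2·sL + 1·sR = 810/8633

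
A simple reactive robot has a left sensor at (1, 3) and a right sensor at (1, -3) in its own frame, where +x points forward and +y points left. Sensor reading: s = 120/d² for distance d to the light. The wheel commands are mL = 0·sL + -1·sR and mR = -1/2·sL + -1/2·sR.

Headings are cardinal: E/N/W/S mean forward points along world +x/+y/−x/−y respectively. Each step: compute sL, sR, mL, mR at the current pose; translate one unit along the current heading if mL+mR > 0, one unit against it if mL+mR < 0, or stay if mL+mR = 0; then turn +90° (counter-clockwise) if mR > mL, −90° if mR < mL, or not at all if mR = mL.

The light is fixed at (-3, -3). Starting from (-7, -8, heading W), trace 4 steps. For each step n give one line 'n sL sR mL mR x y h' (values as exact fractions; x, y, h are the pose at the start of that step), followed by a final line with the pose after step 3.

0 120/89 120/29 -120/29 -7080/2581 -7 -8 W
1 10/3 5/3 -5/3 -5/2 -6 -8 S
2 24/13 120/17 -120/17 -984/221 -6 -7 W
3 60/13 12/5 -12/5 -228/65 -5 -7 S
final -5 -6 W

n=0: pose=(-7,-8,W); sL=120/89, sR=120/29; mL=-120/29, mR=-7080/2581; mL+mR=-17760/2581 → advance -1; mR−mL=3600/2581 → turn +1·90°
n=1: pose=(-6,-8,S); sL=10/3, sR=5/3; mL=-5/3, mR=-5/2; mL+mR=-25/6 → advance -1; mR−mL=-5/6 → turn -1·90°
n=2: pose=(-6,-7,W); sL=24/13, sR=120/17; mL=-120/17, mR=-984/221; mL+mR=-2544/221 → advance -1; mR−mL=576/221 → turn +1·90°
n=3: pose=(-5,-7,S); sL=60/13, sR=12/5; mL=-12/5, mR=-228/65; mL+mR=-384/65 → advance -1; mR−mL=-72/65 → turn -1·90°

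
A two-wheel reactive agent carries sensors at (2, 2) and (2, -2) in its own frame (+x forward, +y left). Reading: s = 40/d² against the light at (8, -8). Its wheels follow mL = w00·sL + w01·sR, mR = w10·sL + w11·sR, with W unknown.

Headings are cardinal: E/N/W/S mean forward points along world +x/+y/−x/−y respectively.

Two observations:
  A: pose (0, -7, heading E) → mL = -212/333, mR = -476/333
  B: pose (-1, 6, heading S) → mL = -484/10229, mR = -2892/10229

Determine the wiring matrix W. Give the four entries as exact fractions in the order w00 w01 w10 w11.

obs A: pose=(0,-7,E) → sL=8/9, sR=40/37, mL=-212/333, mR=-476/333
obs B: pose=(-1,6,S) → sL=40/193, sR=8/53, mL=-484/10229, mR=-2892/10229
sensor matrix S = [[8/9, 40/37], [40/193, 8/53]]; det S = -306176/3406257
solve [mL_A; mL_B] = S·[w00; w01] and [mR_A; mR_B] = S·[w10; w11]:
  w00 = 1/2, w01 = -1, w10 = -1, w11 = -1/2

1/2 -1 -1 -1/2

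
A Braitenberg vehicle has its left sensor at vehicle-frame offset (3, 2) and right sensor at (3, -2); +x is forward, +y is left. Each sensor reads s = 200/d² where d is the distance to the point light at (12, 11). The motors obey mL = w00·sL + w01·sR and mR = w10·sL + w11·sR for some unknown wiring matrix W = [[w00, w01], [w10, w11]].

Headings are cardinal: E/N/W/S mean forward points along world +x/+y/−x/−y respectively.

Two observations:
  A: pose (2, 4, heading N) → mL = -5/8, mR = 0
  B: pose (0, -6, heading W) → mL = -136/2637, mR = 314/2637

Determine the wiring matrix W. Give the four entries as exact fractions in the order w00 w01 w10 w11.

obs A: pose=(2,4,N) → sL=5/4, sR=5/2, mL=-5/8, mR=0
obs B: pose=(0,-6,W) → sL=100/293, sR=4/9, mL=-136/2637, mR=314/2637
sensor matrix S = [[5/4, 5/2], [100/293, 4/9]]; det S = -785/2637
solve [mL_A; mL_B] = S·[w00; w01] and [mR_A; mR_B] = S·[w10; w11]:
  w00 = 1/2, w01 = -1/2, w10 = 1, w11 = -1/2

1/2 -1/2 1 -1/2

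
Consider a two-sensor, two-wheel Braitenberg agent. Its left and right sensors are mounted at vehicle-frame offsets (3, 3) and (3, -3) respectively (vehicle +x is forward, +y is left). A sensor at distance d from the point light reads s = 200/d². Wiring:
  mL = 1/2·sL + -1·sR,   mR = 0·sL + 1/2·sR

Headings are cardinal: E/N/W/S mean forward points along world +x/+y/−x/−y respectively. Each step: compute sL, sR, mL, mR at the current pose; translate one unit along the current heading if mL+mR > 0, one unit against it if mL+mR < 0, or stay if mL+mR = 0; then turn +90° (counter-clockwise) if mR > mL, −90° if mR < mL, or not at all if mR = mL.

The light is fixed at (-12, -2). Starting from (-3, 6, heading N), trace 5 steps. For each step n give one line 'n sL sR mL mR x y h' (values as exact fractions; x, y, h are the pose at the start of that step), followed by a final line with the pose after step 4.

n=0: pose=(-3,6,N); sL=200/157, sR=40/53; mL=-980/8321, mR=20/53; mL+mR=2160/8321 → advance +1; mR−mL=4120/8321 → turn +1·90°
n=1: pose=(-3,7,W); sL=25/9, sR=10/9; mL=5/18, mR=5/9; mL+mR=5/6 → advance +1; mR−mL=5/18 → turn +1·90°
n=2: pose=(-4,7,S); sL=200/157, sR=200/61; mL=-25300/9577, mR=100/61; mL+mR=-9600/9577 → advance -1; mR−mL=41000/9577 → turn +1·90°
n=3: pose=(-4,8,E); sL=20/29, sR=20/17; mL=-410/493, mR=10/17; mL+mR=-120/493 → advance -1; mR−mL=700/493 → turn +1·90°
n=4: pose=(-5,8,N); sL=40/37, sR=200/269; mL=-2020/9953, mR=100/269; mL+mR=1680/9953 → advance +1; mR−mL=5720/9953 → turn +1·90°

0 200/157 40/53 -980/8321 20/53 -3 6 N
1 25/9 10/9 5/18 5/9 -3 7 W
2 200/157 200/61 -25300/9577 100/61 -4 7 S
3 20/29 20/17 -410/493 10/17 -4 8 E
4 40/37 200/269 -2020/9953 100/269 -5 8 N
final -5 9 W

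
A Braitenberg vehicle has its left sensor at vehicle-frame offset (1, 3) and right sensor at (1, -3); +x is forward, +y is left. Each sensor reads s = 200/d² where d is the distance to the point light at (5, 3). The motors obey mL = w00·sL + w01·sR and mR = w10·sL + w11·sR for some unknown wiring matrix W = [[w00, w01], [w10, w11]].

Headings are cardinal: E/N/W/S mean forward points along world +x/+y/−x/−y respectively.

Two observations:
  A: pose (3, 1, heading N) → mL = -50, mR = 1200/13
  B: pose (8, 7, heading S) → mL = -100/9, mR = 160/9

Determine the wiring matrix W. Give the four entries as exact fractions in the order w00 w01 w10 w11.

0 -1/2 -1 1

obs A: pose=(3,1,N) → sL=100/13, sR=100, mL=-50, mR=1200/13
obs B: pose=(8,7,S) → sL=40/9, sR=200/9, mL=-100/9, mR=160/9
sensor matrix S = [[100/13, 100], [40/9, 200/9]]; det S = -32000/117
solve [mL_A; mL_B] = S·[w00; w01] and [mR_A; mR_B] = S·[w10; w11]:
  w00 = 0, w01 = -1/2, w10 = -1, w11 = 1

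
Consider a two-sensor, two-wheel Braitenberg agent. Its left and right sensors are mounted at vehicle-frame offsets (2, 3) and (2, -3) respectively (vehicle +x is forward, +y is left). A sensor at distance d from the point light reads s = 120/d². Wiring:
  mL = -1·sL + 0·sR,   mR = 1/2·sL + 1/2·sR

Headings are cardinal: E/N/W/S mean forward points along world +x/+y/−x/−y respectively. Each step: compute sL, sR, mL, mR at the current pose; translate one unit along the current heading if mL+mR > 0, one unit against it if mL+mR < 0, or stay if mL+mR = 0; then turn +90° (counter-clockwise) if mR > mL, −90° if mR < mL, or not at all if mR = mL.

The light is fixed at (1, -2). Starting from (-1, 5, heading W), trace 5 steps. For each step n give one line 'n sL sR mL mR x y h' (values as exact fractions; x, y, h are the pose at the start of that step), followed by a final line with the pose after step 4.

n=0: pose=(-1,5,W); sL=15/4, sR=30/29; mL=-15/4, mR=555/232; mL+mR=-315/232 → advance -1; mR−mL=1425/232 → turn +1·90°
n=1: pose=(0,5,S); sL=120/29, sR=120/41; mL=-120/29, mR=4200/1189; mL+mR=-720/1189 → advance -1; mR−mL=9120/1189 → turn +1·90°
n=2: pose=(0,6,E); sL=60/61, sR=60/13; mL=-60/61, mR=2220/793; mL+mR=1440/793 → advance +1; mR−mL=3000/793 → turn +1·90°
n=3: pose=(1,6,N); sL=120/109, sR=120/109; mL=-120/109, mR=120/109; mL+mR=0 → advance +0; mR−mL=240/109 → turn +1·90°
n=4: pose=(1,6,W); sL=120/29, sR=24/25; mL=-120/29, mR=1848/725; mL+mR=-1152/725 → advance -1; mR−mL=4848/725 → turn +1·90°

0 15/4 30/29 -15/4 555/232 -1 5 W
1 120/29 120/41 -120/29 4200/1189 0 5 S
2 60/61 60/13 -60/61 2220/793 0 6 E
3 120/109 120/109 -120/109 120/109 1 6 N
4 120/29 24/25 -120/29 1848/725 1 6 W
final 2 6 S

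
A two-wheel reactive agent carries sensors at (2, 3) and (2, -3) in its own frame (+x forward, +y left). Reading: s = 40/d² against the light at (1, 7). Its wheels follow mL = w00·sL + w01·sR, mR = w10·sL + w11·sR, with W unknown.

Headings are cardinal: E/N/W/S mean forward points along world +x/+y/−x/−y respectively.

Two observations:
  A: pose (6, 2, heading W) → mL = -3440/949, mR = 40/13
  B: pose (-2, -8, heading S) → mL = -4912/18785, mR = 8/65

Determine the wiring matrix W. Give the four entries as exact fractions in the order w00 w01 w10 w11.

-1 -1 0 1

obs A: pose=(6,2,W) → sL=40/73, sR=40/13, mL=-3440/949, mR=40/13
obs B: pose=(-2,-8,S) → sL=40/289, sR=8/65, mL=-4912/18785, mR=8/65
sensor matrix S = [[40/73, 40/13], [40/289, 8/65]]; det S = -98304/274261
solve [mL_A; mL_B] = S·[w00; w01] and [mR_A; mR_B] = S·[w10; w11]:
  w00 = -1, w01 = -1, w10 = 0, w11 = 1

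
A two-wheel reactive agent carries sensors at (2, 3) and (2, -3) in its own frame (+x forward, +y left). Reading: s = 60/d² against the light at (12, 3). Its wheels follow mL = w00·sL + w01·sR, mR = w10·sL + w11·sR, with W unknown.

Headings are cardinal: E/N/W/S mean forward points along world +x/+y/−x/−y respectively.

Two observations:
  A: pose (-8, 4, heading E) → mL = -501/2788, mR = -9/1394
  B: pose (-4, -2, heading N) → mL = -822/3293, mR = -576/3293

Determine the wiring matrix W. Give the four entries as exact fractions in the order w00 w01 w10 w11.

obs A: pose=(-8,4,E) → sL=3/17, sR=15/82, mL=-501/2788, mR=-9/1394
obs B: pose=(-4,-2,N) → sL=6/37, sR=30/89, mL=-822/3293, mR=-576/3293
sensor matrix S = [[3/17, 15/82], [6/37, 30/89]]; det S = 68445/2295221
solve [mL_A; mL_B] = S·[w00; w01] and [mR_A; mR_B] = S·[w10; w11]:
  w00 = -1/2, w01 = -1/2, w10 = 1, w11 = -1

-1/2 -1/2 1 -1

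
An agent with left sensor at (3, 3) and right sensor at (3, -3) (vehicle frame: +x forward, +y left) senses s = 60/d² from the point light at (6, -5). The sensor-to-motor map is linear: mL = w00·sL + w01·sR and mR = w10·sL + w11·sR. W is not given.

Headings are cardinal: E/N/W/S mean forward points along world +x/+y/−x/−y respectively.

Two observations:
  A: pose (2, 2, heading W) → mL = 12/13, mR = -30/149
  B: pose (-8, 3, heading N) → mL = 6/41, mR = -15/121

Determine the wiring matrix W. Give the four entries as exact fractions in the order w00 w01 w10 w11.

1 0 0 -1/2

obs A: pose=(2,2,W) → sL=12/13, sR=60/149, mL=12/13, mR=-30/149
obs B: pose=(-8,3,N) → sL=6/41, sR=30/121, mL=6/41, mR=-15/121
sensor matrix S = [[12/13, 60/149], [6/41, 30/121]]; det S = 1632960/9609457
solve [mL_A; mL_B] = S·[w00; w01] and [mR_A; mR_B] = S·[w10; w11]:
  w00 = 1, w01 = 0, w10 = 0, w11 = -1/2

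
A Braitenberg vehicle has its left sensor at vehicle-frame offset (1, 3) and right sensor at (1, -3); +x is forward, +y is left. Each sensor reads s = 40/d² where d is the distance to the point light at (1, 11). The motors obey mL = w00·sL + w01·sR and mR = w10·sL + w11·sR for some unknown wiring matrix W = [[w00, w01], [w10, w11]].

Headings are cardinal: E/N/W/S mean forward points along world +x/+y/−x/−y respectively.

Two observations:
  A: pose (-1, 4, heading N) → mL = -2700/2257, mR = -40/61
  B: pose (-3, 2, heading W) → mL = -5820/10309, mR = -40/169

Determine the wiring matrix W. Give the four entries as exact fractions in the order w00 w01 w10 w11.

obs A: pose=(-1,4,N) → sL=40/61, sR=40/37, mL=-2700/2257, mR=-40/61
obs B: pose=(-3,2,W) → sL=40/169, sR=40/61, mL=-5820/10309, mR=-40/169
sensor matrix S = [[40/61, 40/37], [40/169, 40/61]]; det S = 4051200/23267413
solve [mL_A; mL_B] = S·[w00; w01] and [mR_A; mR_B] = S·[w10; w11]:
  w00 = -1, w01 = -1/2, w10 = -1, w11 = 0

-1 -1/2 -1 0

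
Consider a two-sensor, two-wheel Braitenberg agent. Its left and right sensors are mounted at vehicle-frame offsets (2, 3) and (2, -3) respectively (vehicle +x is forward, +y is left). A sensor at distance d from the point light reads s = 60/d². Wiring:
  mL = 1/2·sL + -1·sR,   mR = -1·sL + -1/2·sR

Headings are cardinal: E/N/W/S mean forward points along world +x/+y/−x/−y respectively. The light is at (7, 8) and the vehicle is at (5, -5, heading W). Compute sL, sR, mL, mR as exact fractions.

15/68 15/29 -1605/3944 -945/1972

left sensor world pos  = (3, -8); dL² = 272
right sensor world pos = (3, -2); dR² = 116
sL = 60/272 = 15/68
sR = 60/116 = 15/29
mL = 1/2·sL + -1·sR = -1605/3944
mR = -1·sL + -1/2·sR = -945/1972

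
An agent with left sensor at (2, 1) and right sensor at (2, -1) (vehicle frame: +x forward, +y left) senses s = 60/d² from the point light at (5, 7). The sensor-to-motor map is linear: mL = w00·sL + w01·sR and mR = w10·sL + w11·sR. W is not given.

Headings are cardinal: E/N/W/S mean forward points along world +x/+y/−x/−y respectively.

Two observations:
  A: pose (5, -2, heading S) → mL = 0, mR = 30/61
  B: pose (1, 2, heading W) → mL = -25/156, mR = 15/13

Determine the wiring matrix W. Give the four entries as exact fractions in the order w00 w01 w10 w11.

obs A: pose=(5,-2,S) → sL=30/61, sR=30/61, mL=0, mR=30/61
obs B: pose=(1,2,W) → sL=5/6, sR=15/13, mL=-25/156, mR=15/13
sensor matrix S = [[30/61, 30/61], [5/6, 15/13]]; det S = 125/793
solve [mL_A; mL_B] = S·[w00; w01] and [mR_A; mR_B] = S·[w10; w11]:
  w00 = 1/2, w01 = -1/2, w10 = 0, w11 = 1

1/2 -1/2 0 1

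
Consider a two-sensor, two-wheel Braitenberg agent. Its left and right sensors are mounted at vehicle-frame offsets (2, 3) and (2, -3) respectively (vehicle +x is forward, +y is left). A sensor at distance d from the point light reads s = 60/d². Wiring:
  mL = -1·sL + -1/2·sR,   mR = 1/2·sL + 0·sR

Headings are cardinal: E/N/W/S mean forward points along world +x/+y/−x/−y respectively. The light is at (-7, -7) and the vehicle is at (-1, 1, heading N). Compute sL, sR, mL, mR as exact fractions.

60/109 60/181 -14130/19729 30/109

left sensor world pos  = (-4, 3); dL² = 109
right sensor world pos = (2, 3); dR² = 181
sL = 60/109 = 60/109
sR = 60/181 = 60/181
mL = -1·sL + -1/2·sR = -14130/19729
mR = 1/2·sL + 0·sR = 30/109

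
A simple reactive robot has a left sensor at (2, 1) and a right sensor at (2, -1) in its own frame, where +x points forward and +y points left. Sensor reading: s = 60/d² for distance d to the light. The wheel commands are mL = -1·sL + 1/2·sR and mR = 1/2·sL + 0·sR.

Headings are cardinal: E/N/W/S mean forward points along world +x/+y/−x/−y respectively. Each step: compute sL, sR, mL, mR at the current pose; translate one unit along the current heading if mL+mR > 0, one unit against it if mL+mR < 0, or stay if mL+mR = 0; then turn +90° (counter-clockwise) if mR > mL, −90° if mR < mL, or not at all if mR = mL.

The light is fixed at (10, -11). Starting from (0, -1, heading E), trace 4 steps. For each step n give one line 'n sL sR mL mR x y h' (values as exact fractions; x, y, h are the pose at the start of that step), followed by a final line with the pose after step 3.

n=0: pose=(0,-1,E); sL=12/37, sR=12/29; mL=-126/1073, mR=6/37; mL+mR=48/1073 → advance +1; mR−mL=300/1073 → turn +1·90°
n=1: pose=(1,-1,N); sL=15/61, sR=15/52; mL=-645/6344, mR=15/122; mL+mR=135/6344 → advance +1; mR−mL=1425/6344 → turn +1·90°
n=2: pose=(1,0,W); sL=60/221, sR=12/53; mL=-1854/11713, mR=30/221; mL+mR=-264/11713 → advance -1; mR−mL=3444/11713 → turn +1·90°
n=3: pose=(2,0,S); sL=6/13, sR=10/27; mL=-97/351, mR=3/13; mL+mR=-16/351 → advance -1; mR−mL=178/351 → turn +1·90°

0 12/37 12/29 -126/1073 6/37 0 -1 E
1 15/61 15/52 -645/6344 15/122 1 -1 N
2 60/221 12/53 -1854/11713 30/221 1 0 W
3 6/13 10/27 -97/351 3/13 2 0 S
final 2 1 E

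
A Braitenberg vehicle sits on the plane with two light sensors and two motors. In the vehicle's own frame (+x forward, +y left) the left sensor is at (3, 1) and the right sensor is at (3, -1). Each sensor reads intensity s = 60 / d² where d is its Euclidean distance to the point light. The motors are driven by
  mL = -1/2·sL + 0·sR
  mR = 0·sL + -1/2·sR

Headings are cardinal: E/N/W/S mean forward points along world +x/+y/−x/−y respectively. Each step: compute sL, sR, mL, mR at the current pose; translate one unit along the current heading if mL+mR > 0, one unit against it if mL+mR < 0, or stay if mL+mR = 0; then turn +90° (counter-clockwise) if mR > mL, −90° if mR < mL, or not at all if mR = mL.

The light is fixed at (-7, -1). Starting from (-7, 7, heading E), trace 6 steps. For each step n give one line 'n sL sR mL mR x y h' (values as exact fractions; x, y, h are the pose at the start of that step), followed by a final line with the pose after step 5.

n=0: pose=(-7,7,E); sL=2/3, sR=30/29; mL=-1/3, mR=-15/29; mL+mR=-74/87 → advance -1; mR−mL=-16/87 → turn -1·90°
n=1: pose=(-8,7,S); sL=12/5, sR=60/29; mL=-6/5, mR=-30/29; mL+mR=-324/145 → advance -1; mR−mL=24/145 → turn +1·90°
n=2: pose=(-8,8,E); sL=15/26, sR=15/17; mL=-15/52, mR=-15/34; mL+mR=-645/884 → advance -1; mR−mL=-135/884 → turn -1·90°
n=3: pose=(-9,8,S); sL=60/37, sR=4/3; mL=-30/37, mR=-2/3; mL+mR=-164/111 → advance -1; mR−mL=16/111 → turn +1·90°
n=4: pose=(-9,9,E); sL=30/61, sR=30/41; mL=-15/61, mR=-15/41; mL+mR=-1530/2501 → advance -1; mR−mL=-300/2501 → turn -1·90°
n=5: pose=(-10,9,S); sL=60/53, sR=12/13; mL=-30/53, mR=-6/13; mL+mR=-708/689 → advance -1; mR−mL=72/689 → turn +1·90°

0 2/3 30/29 -1/3 -15/29 -7 7 E
1 12/5 60/29 -6/5 -30/29 -8 7 S
2 15/26 15/17 -15/52 -15/34 -8 8 E
3 60/37 4/3 -30/37 -2/3 -9 8 S
4 30/61 30/41 -15/61 -15/41 -9 9 E
5 60/53 12/13 -30/53 -6/13 -10 9 S
final -10 10 E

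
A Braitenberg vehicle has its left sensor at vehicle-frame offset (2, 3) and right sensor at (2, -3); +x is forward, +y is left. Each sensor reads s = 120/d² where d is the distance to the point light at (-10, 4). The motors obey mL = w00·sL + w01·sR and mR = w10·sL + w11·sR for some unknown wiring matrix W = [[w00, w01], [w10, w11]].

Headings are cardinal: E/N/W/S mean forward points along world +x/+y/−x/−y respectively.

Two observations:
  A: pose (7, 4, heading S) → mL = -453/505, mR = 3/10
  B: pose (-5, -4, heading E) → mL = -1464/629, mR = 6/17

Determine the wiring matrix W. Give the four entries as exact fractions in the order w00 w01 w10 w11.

obs A: pose=(7,4,S) → sL=30/101, sR=3/5, mL=-453/505, mR=3/10
obs B: pose=(-5,-4,E) → sL=60/37, sR=12/17, mL=-1464/629, mR=6/17
sensor matrix S = [[30/101, 3/5], [60/37, 12/17]]; det S = -48492/63529
solve [mL_A; mL_B] = S·[w00; w01] and [mR_A; mR_B] = S·[w10; w11]:
  w00 = -1, w01 = -1, w10 = 0, w11 = 1/2

-1 -1 0 1/2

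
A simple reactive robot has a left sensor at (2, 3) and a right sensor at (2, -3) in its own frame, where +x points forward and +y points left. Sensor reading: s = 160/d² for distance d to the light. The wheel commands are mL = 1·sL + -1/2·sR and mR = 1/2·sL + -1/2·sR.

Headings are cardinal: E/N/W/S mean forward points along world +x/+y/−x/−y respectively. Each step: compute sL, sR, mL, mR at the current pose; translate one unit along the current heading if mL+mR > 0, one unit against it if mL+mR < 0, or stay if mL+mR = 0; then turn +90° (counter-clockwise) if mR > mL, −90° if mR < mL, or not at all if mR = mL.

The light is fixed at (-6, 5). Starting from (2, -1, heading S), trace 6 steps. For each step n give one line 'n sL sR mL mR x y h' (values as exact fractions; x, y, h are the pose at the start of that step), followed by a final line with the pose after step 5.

n=0: pose=(2,-1,S); sL=32/37, sR=160/89; mL=-112/3293, mR=-1536/3293; mL+mR=-1648/3293 → advance -1; mR−mL=-16/37 → turn -1·90°
n=1: pose=(2,0,W); sL=8/5, sR=4; mL=-2/5, mR=-6/5; mL+mR=-8/5 → advance -1; mR−mL=-4/5 → turn -1·90°
n=2: pose=(3,0,N); sL=32/9, sR=160/153; mL=464/153, mR=64/51; mL+mR=656/153 → advance +1; mR−mL=-16/9 → turn -1·90°
n=3: pose=(3,1,E); sL=80/61, sR=16/17; mL=872/1037, mR=192/1037; mL+mR=1064/1037 → advance +1; mR−mL=-40/61 → turn -1·90°
n=4: pose=(4,1,S); sL=32/41, sR=32/17; mL=-112/697, mR=-384/697; mL+mR=-496/697 → advance -1; mR−mL=-16/41 → turn -1·90°
n=5: pose=(4,2,W); sL=8/5, sR=5/2; mL=7/20, mR=-9/20; mL+mR=-1/10 → advance -1; mR−mL=-4/5 → turn -1·90°

0 32/37 160/89 -112/3293 -1536/3293 2 -1 S
1 8/5 4 -2/5 -6/5 2 0 W
2 32/9 160/153 464/153 64/51 3 0 N
3 80/61 16/17 872/1037 192/1037 3 1 E
4 32/41 32/17 -112/697 -384/697 4 1 S
5 8/5 5/2 7/20 -9/20 4 2 W
final 5 2 N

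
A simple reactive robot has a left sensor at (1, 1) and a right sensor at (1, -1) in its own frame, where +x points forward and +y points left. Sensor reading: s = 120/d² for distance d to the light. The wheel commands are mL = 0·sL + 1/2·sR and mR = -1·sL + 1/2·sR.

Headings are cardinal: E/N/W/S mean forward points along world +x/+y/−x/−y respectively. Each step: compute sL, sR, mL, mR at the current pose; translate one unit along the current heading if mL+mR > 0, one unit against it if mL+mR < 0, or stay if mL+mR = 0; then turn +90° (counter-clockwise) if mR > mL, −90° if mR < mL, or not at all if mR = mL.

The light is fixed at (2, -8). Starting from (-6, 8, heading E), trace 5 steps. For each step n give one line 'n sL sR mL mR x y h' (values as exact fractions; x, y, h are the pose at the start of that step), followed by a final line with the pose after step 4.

n=0: pose=(-6,8,E); sL=60/169, sR=60/137; mL=30/137, mR=-3150/23153; mL+mR=1920/23153 → advance +1; mR−mL=-60/169 → turn -1·90°
n=1: pose=(-5,8,S); sL=40/87, sR=120/289; mL=60/289, mR=-6340/25143; mL+mR=-1120/25143 → advance -1; mR−mL=-40/87 → turn -1·90°
n=2: pose=(-5,9,W); sL=3/8, sR=30/97; mL=15/97, mR=-171/776; mL+mR=-51/776 → advance -1; mR−mL=-3/8 → turn -1·90°
n=3: pose=(-4,9,N); sL=120/373, sR=120/349; mL=60/349, mR=-19500/130177; mL+mR=2880/130177 → advance +1; mR−mL=-120/373 → turn -1·90°
n=4: pose=(-4,10,E); sL=60/193, sR=60/157; mL=30/157, mR=-3630/30301; mL+mR=2160/30301 → advance +1; mR−mL=-60/193 → turn -1·90°

0 60/169 60/137 30/137 -3150/23153 -6 8 E
1 40/87 120/289 60/289 -6340/25143 -5 8 S
2 3/8 30/97 15/97 -171/776 -5 9 W
3 120/373 120/349 60/349 -19500/130177 -4 9 N
4 60/193 60/157 30/157 -3630/30301 -4 10 E
final -3 10 S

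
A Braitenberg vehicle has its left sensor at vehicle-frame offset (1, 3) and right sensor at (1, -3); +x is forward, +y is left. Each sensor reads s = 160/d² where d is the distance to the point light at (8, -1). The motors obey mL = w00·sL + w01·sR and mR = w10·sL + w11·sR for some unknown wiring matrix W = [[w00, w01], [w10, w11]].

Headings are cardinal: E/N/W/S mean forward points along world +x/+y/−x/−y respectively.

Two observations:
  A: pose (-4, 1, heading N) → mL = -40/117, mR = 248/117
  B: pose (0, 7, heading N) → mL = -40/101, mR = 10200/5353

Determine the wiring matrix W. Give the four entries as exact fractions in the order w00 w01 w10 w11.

obs A: pose=(-4,1,N) → sL=80/117, sR=16/9, mL=-40/117, mR=248/117
obs B: pose=(0,7,N) → sL=80/101, sR=80/53, mL=-40/101, mR=10200/5353
sensor matrix S = [[80/117, 16/9], [80/101, 80/53]]; det S = -235520/626301
solve [mL_A; mL_B] = S·[w00; w01] and [mR_A; mR_B] = S·[w10; w11]:
  w00 = -1/2, w01 = 0, w10 = 1/2, w11 = 1

-1/2 0 1/2 1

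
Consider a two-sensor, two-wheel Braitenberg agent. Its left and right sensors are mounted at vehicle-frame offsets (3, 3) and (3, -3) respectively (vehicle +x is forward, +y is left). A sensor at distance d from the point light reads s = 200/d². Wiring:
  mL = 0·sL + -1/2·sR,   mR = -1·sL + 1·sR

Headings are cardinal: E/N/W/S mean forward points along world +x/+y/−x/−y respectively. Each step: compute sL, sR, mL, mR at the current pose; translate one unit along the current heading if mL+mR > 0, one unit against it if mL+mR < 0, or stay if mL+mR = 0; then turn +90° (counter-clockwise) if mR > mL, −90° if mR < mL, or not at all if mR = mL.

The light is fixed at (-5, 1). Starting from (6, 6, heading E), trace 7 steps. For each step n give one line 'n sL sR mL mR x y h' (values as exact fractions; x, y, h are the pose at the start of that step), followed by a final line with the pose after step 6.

0 10/13 1 -1/2 3/13 6 6 E
1 200/113 200/233 -100/233 -24000/26329 5 6 N
2 100/109 20/17 -10/17 480/1853 5 5 E
3 40/17 200/193 -100/193 -4320/3281 4 5 N
4 10/9 25/18 -25/36 5/18 4 4 E
5 200/61 200/157 -100/157 -19200/9577 3 4 N
6 100/73 100/61 -50/61 1200/4453 3 3 E
final 2 3 N

n=0: pose=(6,6,E); sL=10/13, sR=1; mL=-1/2, mR=3/13; mL+mR=-7/26 → advance -1; mR−mL=19/26 → turn +1·90°
n=1: pose=(5,6,N); sL=200/113, sR=200/233; mL=-100/233, mR=-24000/26329; mL+mR=-35300/26329 → advance -1; mR−mL=-12700/26329 → turn -1·90°
n=2: pose=(5,5,E); sL=100/109, sR=20/17; mL=-10/17, mR=480/1853; mL+mR=-610/1853 → advance -1; mR−mL=1570/1853 → turn +1·90°
n=3: pose=(4,5,N); sL=40/17, sR=200/193; mL=-100/193, mR=-4320/3281; mL+mR=-6020/3281 → advance -1; mR−mL=-2620/3281 → turn -1·90°
n=4: pose=(4,4,E); sL=10/9, sR=25/18; mL=-25/36, mR=5/18; mL+mR=-5/12 → advance -1; mR−mL=35/36 → turn +1·90°
n=5: pose=(3,4,N); sL=200/61, sR=200/157; mL=-100/157, mR=-19200/9577; mL+mR=-25300/9577 → advance -1; mR−mL=-13100/9577 → turn -1·90°
n=6: pose=(3,3,E); sL=100/73, sR=100/61; mL=-50/61, mR=1200/4453; mL+mR=-2450/4453 → advance -1; mR−mL=4850/4453 → turn +1·90°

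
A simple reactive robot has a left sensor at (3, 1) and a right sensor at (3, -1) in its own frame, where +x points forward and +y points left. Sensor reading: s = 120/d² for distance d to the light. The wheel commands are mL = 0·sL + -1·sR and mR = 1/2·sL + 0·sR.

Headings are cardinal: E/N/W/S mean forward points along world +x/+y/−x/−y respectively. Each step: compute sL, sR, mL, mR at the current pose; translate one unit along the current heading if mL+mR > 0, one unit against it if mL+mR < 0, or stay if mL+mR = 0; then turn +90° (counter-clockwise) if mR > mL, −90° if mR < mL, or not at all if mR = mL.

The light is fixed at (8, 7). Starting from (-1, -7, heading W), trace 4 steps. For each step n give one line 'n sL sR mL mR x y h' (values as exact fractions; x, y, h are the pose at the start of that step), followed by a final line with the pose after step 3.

0 40/123 120/313 -120/313 20/123 -1 -7 W
1 60/169 12/37 -12/37 30/169 0 -7 S
2 120/169 120/221 -120/221 60/169 0 -6 E
3 3/5 30/41 -30/41 3/10 -1 -6 N
final -1 -7 W

n=0: pose=(-1,-7,W); sL=40/123, sR=120/313; mL=-120/313, mR=20/123; mL+mR=-8500/38499 → advance -1; mR−mL=21020/38499 → turn +1·90°
n=1: pose=(0,-7,S); sL=60/169, sR=12/37; mL=-12/37, mR=30/169; mL+mR=-918/6253 → advance -1; mR−mL=3138/6253 → turn +1·90°
n=2: pose=(0,-6,E); sL=120/169, sR=120/221; mL=-120/221, mR=60/169; mL+mR=-540/2873 → advance -1; mR−mL=2580/2873 → turn +1·90°
n=3: pose=(-1,-6,N); sL=3/5, sR=30/41; mL=-30/41, mR=3/10; mL+mR=-177/410 → advance -1; mR−mL=423/410 → turn +1·90°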